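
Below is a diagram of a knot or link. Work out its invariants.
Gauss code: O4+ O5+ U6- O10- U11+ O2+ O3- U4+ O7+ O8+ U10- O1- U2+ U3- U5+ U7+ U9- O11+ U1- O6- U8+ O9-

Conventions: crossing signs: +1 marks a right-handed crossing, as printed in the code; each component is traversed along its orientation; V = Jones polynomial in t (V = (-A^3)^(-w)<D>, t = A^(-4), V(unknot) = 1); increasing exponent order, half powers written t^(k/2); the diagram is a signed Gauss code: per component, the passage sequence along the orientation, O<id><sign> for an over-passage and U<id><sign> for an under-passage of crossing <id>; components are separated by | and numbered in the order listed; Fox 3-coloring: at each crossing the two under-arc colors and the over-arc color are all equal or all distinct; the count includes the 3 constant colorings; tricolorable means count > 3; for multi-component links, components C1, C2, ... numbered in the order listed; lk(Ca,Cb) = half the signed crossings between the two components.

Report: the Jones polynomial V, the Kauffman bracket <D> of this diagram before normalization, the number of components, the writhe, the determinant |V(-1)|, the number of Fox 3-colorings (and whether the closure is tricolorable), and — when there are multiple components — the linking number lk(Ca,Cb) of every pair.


V = -t^-3 + 3t^-2 - 3t^-1 + 4 - 4t + 3t^2 - 2t^3 + t^4
<D> = -A^-13 + 2A^-9 - 3A^-5 + 4A^-1 - 4A^3 + 3A^7 - 3A^11 + A^15 (w = +1)
1 component over 11 crossings, w = +1
9 Fox colorings among 3^11, |V(-1)| = 21: tricolorable
why: V spans 7 powers of t: at least 7 crossings in any diagram


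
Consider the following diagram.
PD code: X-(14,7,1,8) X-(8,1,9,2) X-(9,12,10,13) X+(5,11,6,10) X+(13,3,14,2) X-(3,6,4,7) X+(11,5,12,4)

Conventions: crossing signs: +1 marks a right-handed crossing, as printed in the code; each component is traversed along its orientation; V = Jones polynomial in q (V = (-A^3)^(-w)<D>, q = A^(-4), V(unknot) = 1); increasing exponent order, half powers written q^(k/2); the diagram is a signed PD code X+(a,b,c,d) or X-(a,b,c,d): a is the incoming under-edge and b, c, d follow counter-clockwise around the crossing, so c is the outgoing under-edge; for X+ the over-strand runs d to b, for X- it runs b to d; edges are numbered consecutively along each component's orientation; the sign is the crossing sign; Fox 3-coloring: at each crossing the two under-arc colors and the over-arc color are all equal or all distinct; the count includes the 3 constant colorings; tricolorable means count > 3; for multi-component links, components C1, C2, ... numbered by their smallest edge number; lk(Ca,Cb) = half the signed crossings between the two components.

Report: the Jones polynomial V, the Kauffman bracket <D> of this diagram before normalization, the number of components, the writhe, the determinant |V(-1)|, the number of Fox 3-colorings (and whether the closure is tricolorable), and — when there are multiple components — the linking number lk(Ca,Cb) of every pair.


V(q) = q^-4 - q^-3 + q^-2 - 2q^-1 + 2 - q + q^2
bracket: -A^-11 + A^-7 - 2A^-3 + 2A - A^5 + A^9 - A^13, w = -1
1 component, writhe -1, over 7 crossings
det 9, colorings 9 of 3^7 — tricolorable
observation: the span of V is 6, forcing >= 6 crossings in any diagram


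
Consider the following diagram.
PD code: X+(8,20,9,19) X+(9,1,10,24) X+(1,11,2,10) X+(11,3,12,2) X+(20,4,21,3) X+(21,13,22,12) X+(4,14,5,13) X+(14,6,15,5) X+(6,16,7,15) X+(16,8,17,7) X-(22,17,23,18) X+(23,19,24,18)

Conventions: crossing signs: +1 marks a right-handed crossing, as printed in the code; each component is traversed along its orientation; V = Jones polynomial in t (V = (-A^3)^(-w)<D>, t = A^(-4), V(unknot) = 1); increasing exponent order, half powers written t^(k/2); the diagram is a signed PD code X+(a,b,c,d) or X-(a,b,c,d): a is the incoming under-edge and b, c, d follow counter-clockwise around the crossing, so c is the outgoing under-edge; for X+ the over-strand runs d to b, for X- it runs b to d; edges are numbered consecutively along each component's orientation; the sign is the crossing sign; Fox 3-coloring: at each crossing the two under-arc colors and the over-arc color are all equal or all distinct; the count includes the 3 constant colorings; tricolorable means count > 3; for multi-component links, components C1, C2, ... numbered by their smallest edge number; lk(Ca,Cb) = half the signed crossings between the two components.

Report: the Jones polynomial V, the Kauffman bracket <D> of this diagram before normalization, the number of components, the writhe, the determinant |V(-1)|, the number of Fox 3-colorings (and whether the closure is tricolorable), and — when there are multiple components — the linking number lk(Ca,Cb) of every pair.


V(t) = t^4 + t^6 - t^7 + t^8 - t^9 + t^10 - t^11 + t^12 - t^13
bracket: -A^-22 + A^-18 - A^-14 + A^-10 - A^-6 + A^-2 - A^2 + A^6 + A^14, w = +10
1 component, writhe +10, over 12 crossings
det 9, colorings 9 of 3^12 — tricolorable
observation: V spans 9 powers of t: at least 9 crossings in any diagram


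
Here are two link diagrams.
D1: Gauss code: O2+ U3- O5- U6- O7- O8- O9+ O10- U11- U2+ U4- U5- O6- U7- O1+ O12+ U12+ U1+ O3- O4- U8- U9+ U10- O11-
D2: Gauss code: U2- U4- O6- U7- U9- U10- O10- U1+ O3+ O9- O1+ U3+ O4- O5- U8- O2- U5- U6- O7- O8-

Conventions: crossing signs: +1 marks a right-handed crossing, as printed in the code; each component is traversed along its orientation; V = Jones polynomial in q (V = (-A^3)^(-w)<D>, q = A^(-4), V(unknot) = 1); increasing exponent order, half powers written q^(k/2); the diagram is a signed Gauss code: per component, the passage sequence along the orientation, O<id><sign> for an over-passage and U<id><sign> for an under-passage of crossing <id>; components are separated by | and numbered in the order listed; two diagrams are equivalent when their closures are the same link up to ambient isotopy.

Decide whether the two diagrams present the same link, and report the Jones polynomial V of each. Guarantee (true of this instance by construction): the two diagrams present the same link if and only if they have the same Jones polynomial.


equivalent: yes
V(D1) = -q^-7 + q^-6 - q^-5 + q^-4 + q^-2  (w -4, c 12, <D> = A^-4 + A^4 - A^8 + A^12 - A^16)
V(D2) = -q^-7 + q^-6 - q^-5 + q^-4 + q^-2  (w -6, c 10, <D> = A^-10 + A^-2 - A^2 + A^6 - A^10)
why: from 12 to 10 crossings by R-moves: one link, two diagrams


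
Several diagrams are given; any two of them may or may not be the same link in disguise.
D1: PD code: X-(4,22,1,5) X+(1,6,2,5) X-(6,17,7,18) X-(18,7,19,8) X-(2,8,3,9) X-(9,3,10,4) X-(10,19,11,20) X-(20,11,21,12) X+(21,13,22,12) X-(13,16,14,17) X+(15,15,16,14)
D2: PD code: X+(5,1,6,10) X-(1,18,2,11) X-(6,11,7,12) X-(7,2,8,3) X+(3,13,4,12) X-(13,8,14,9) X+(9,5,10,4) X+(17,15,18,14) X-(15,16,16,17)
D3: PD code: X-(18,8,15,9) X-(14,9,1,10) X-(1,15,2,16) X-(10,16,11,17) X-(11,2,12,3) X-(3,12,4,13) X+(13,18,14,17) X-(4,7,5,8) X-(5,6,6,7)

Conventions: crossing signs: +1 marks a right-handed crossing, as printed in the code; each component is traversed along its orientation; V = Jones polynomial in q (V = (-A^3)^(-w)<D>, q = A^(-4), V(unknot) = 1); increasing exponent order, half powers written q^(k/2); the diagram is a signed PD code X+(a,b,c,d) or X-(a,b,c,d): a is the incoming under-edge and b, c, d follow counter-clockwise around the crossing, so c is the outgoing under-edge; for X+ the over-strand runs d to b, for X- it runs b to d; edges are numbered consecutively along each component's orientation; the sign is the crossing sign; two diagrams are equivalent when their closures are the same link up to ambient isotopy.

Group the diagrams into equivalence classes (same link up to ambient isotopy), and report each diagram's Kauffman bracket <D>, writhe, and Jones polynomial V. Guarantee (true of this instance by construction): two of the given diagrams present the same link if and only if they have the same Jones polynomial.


grouping into links: {D1, D3} | {D2}
V(D1) = q^(-13/2) - q^(-11/2) + q^(-9/2) - 2q^(-7/2) - q^(-3/2)  (w -5, c 11, <D> = A^-9 + 2A^-1 - A^3 + A^7 - A^11)
V(D2) = -q^(-5/2) - q^(-1/2)  [9 crossings, <D> = A^-1 + A^7, w = -1]
V(D3) = q^(-13/2) - q^(-11/2) + q^(-9/2) - 2q^(-7/2) - q^(-3/2)  (w -7, c 9, <D> = A^-15 + 2A^-7 - A^-3 + A - A^5)
key observation: 2 values of V(q) split the 3 diagrams


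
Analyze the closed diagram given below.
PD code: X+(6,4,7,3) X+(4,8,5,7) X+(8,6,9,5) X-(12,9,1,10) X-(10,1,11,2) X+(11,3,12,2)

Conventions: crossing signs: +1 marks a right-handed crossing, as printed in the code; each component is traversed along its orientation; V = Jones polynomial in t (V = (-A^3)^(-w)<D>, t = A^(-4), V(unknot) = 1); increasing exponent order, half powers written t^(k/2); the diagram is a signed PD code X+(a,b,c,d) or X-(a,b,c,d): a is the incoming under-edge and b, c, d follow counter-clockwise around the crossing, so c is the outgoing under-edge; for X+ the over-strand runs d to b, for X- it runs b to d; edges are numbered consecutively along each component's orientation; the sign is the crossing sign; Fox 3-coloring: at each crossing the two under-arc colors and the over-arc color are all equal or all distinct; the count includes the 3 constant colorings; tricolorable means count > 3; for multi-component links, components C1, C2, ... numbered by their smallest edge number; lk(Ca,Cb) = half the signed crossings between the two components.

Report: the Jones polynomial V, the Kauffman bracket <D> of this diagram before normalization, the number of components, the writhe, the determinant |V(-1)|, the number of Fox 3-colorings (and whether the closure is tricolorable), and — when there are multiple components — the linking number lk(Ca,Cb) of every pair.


V = t + t^3 - t^4
<D> = -A^-10 + A^-6 + A^2 (w = +2)
1 component over 6 crossings, w = +2
9 Fox colorings among 3^6, |V(-1)| = 3: tricolorable
why: w = +2 shifts under R1 moves; the (-A^3)^(-2) factor cancels that in V


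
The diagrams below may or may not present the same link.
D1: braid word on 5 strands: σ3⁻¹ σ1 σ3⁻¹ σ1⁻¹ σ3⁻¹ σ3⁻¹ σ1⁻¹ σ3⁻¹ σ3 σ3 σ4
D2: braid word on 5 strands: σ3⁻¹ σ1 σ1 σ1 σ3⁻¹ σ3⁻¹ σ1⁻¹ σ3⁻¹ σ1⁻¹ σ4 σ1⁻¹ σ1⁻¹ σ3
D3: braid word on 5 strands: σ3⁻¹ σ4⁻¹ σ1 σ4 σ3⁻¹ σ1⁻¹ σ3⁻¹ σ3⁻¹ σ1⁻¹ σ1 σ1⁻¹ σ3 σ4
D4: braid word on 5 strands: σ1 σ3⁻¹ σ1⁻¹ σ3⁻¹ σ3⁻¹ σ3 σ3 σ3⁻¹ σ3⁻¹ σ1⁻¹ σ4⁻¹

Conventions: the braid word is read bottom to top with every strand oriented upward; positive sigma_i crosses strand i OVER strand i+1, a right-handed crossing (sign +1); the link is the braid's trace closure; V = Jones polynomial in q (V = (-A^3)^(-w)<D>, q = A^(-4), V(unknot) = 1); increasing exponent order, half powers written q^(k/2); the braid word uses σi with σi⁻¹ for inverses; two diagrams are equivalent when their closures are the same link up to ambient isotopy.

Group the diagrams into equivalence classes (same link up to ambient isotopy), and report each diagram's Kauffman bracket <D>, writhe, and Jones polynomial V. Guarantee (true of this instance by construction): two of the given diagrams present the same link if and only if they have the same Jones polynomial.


classes: {D1, D2, D3, D4}
V(D1) = q^(-9/2) - q^(-5/2) - q^(-3/2) - q^(-1/2)  [11 crossings, <D> = A^-7 + A^-3 + A - A^9, w = -3]
V(D2) = q^(-9/2) - q^(-5/2) - q^(-3/2) - q^(-1/2)  [13 crossings, <D> = A^-7 + A^-3 + A - A^9, w = -3]
V(D3) = q^(-9/2) - q^(-5/2) - q^(-3/2) - q^(-1/2)  [13 crossings, <D> = A^-7 + A^-3 + A - A^9, w = -3]
D4 (bracket A^-13 + A^-9 + A^-5 - A^3; 11 crossings at w = -5): V = q^(-9/2) - q^(-5/2) - q^(-3/2) - q^(-1/2)
insight: one V(q) for all 4 diagrams — one class (guaranteed)


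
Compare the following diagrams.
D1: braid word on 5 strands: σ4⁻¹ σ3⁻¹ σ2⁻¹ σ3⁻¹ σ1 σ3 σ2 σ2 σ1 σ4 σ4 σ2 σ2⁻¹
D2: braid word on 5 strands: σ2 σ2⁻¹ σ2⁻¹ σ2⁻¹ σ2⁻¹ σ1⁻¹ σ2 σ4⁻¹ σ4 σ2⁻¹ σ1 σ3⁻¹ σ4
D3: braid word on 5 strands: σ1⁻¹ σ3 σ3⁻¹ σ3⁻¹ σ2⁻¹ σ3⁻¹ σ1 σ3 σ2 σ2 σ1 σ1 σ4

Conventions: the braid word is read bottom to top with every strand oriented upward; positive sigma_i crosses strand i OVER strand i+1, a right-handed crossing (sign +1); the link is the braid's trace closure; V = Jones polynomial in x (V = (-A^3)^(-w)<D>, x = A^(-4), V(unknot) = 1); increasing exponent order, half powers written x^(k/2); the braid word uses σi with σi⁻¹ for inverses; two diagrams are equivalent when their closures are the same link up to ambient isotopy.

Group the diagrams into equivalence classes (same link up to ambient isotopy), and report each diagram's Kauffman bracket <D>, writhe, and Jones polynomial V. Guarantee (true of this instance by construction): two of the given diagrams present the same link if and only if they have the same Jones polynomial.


equivalence classes: {D1, D3} | {D2}
D1 (bracket A^-9 + A^-1 - A^3 + A^7; 13 crossings at w = +3): V = -x^(1/2) + x^(3/2) - x^(5/2) - x^(9/2)
V(D2) = x^(-9/2) - x^(-5/2) - x^(-3/2) - x^(-1/2)  [13 crossings, <D> = A^-7 + A^-3 + A - A^9, w = -3]
D3 (bracket A^-9 + A^-1 - A^3 + A^7; 13 crossings at w = +3): V = -x^(1/2) + x^(3/2) - x^(5/2) - x^(9/2)
key observation: comparing 3 Jones polynomials yields 2 groups


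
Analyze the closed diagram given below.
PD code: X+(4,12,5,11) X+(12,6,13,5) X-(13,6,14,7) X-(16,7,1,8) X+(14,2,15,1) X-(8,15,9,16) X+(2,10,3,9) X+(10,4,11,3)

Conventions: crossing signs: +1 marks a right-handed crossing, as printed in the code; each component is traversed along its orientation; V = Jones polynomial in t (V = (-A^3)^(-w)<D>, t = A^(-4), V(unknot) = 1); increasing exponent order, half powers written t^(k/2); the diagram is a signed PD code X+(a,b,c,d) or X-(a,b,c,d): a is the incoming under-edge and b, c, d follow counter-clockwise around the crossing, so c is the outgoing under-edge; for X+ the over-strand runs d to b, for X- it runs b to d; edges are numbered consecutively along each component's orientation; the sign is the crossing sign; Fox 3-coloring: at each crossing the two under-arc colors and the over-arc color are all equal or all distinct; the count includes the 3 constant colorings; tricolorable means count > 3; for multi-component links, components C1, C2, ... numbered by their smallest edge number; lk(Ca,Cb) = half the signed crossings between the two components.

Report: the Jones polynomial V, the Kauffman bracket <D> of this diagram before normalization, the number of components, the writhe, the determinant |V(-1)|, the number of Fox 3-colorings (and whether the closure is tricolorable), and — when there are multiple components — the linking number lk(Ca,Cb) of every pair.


V(t) = t^-1 - 1 + 2t - 2t^2 + 2t^3 - 2t^4 + t^5
bracket: A^-14 - 2A^-10 + 2A^-6 - 2A^-2 + 2A^2 - A^6 + A^10, w = +2
1 component, writhe +2, over 8 crossings
det 11, colorings 3 of 3^8 — not tricolorable
observation: |V(-1)| = 11: so not tricolorable, since 3 does not divide 11


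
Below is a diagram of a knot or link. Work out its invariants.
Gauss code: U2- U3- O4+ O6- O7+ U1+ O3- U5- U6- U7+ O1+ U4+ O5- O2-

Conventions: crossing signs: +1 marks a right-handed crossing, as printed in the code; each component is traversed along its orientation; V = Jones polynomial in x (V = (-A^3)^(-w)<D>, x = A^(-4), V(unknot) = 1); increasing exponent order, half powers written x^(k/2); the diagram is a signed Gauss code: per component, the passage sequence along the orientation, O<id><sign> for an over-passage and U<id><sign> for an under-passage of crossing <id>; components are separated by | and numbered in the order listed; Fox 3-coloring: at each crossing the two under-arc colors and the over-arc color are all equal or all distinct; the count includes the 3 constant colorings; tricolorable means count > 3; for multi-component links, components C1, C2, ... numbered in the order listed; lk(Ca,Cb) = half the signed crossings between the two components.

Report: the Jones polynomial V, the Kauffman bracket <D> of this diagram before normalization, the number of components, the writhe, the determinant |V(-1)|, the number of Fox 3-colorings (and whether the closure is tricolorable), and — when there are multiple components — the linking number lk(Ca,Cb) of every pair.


Jones polynomial: V(x) = x^-2 - x^-1 + 1 - x + x^2
<D> = -A^-11 + A^-7 - A^-3 + A - A^5; writhe -1
components 1, writhe -1 (7 crossings)
3-colorings: 3 of 3^7, det 5 — not tricolorable
note: palindromic: swapping x for 1/x fixes V


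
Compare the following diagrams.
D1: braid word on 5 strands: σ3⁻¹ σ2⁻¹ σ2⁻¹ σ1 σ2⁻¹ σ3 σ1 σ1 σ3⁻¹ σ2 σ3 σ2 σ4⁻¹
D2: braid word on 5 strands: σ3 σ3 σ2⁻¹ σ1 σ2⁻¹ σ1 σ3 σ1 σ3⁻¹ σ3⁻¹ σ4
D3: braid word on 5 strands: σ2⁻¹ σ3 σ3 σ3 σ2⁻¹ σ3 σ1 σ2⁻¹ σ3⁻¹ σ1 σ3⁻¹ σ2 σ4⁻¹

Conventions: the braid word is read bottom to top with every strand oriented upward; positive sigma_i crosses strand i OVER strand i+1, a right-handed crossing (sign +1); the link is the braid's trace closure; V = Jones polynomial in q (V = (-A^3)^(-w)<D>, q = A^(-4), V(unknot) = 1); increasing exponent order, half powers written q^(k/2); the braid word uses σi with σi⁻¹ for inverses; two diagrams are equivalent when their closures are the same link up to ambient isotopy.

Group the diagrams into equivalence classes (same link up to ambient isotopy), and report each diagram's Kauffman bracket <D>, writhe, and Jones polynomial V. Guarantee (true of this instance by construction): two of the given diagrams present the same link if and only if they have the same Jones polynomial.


classes: {D1, D2} | {D3}
V(D1) = -q^(-3/2) + q^(-1/2) - 2q^(1/2) + q^(3/2) - 2q^(5/2) + q^(7/2)  [13 crossings, <D> = -A^-11 + 2A^-7 - A^-3 + 2A - A^5 + A^9, w = +1]
V(D2) = -q^(-3/2) + q^(-1/2) - 2q^(1/2) + q^(3/2) - 2q^(5/2) + q^(7/2)  (w +3, c 11, <D> = -A^-5 + 2A^-1 - A^3 + 2A^7 - A^11 + A^15)
V(D3) = -q^(-3/2) + 2q^(-1/2) - 2q^(1/2) + 2q^(3/2) - 3q^(5/2) + q^(7/2) - q^(9/2)  [13 crossings, <D> = A^-15 - A^-11 + 3A^-7 - 2A^-3 + 2A - 2A^5 + A^9, w = +1]
note: V(q) takes 2 values over 3 diagrams, fixing the grouping


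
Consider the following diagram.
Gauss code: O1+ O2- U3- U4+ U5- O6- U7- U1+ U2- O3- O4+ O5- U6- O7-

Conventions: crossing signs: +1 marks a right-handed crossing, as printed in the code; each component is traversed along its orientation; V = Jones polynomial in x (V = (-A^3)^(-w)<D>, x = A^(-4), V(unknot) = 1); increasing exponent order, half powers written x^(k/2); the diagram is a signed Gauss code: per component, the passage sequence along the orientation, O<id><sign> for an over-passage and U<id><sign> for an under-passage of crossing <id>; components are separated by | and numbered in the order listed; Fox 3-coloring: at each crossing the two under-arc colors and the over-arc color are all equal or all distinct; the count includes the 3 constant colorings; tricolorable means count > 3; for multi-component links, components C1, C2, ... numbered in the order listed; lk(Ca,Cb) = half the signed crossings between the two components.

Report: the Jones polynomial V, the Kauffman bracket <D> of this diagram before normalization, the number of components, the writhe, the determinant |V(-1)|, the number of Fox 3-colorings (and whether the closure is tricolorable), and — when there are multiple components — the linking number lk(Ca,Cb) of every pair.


Jones polynomial: V(x) = -x^-4 + x^-3 + x^-1
<D> = -A^-5 - A^3 + A^7; writhe -3
components 1, writhe -3 (7 crossings)
3-colorings: 9 of 3^7, det 3 — tricolorable
note: w = -3 (over 7 crossings) is diagram-only; (-A^3)^(3) removes it from V


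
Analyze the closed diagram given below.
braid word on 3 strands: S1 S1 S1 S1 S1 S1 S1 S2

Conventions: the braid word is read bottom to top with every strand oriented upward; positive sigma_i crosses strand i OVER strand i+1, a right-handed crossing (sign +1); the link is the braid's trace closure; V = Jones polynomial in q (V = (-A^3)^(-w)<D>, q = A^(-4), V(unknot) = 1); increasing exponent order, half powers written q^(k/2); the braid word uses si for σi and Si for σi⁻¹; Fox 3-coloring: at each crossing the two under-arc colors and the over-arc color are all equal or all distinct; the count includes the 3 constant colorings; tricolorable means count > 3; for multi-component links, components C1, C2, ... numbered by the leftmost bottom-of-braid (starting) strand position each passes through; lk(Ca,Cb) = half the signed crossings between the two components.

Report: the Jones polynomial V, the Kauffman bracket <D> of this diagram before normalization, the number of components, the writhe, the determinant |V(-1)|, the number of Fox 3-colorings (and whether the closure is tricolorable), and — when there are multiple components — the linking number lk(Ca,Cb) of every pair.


Jones polynomial: V(q) = -q^-10 + q^-9 - q^-8 + q^-7 - q^-6 + q^-5 + q^-3
<D> = A^-12 + A^-4 - 1 + A^4 - A^8 + A^12 - A^16; writhe -8
components 1, writhe -8 (8 crossings)
3-colorings: 3 of 3^8, det 7 — not tricolorable
note: det 7 = |V(-1)|; not divisible by 3, so not tricolorable


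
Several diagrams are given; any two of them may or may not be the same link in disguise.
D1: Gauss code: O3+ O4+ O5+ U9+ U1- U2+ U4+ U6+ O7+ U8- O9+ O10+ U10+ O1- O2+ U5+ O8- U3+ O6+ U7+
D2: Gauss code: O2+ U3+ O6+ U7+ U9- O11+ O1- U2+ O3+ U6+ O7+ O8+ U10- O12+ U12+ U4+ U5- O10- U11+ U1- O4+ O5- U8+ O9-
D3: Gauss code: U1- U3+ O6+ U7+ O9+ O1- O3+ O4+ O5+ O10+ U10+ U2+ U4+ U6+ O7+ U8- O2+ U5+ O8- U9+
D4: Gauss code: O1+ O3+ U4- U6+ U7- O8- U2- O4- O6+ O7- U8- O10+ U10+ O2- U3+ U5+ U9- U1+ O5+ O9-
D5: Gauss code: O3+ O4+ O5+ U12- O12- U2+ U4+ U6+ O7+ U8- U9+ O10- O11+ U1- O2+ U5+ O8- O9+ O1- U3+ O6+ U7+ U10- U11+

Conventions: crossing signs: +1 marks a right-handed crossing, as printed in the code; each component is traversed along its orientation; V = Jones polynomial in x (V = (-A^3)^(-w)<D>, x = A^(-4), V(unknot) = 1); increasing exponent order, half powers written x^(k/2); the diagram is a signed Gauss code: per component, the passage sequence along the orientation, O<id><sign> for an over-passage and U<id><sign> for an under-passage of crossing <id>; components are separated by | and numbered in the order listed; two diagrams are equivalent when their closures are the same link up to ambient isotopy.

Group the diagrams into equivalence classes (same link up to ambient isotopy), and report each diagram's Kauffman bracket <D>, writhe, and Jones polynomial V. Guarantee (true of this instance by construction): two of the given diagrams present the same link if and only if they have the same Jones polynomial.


grouping into links: {D1, D3, D5} | {D2} | {D4}
V(D1) = x - x^2 + 2x^3 - x^4 + x^5 - x^6  (w +6, c 10, <D> = -A^-6 + A^-2 - A^2 + 2A^6 - A^10 + A^14)
V(D2) = x + x^3 - x^4  (w +4, c 12, <D> = -A^-4 + 1 + A^8)
V(D3) = x - x^2 + 2x^3 - x^4 + x^5 - x^6  (w +6, c 10, <D> = -A^-6 + A^-2 - A^2 + 2A^6 - A^10 + A^14)
D4 (bracket A^4 + A^12 - A^16; 10 crossings at w = 0): V = -x^-4 + x^-3 + x^-1
V(D5) = x - x^2 + 2x^3 - x^4 + x^5 - x^6  (w +4, c 12, <D> = -A^-12 + A^-8 - A^-4 + 2 - A^4 + A^8)
why: 3 classes among 5 diagrams; unequal V(x) rules out equality


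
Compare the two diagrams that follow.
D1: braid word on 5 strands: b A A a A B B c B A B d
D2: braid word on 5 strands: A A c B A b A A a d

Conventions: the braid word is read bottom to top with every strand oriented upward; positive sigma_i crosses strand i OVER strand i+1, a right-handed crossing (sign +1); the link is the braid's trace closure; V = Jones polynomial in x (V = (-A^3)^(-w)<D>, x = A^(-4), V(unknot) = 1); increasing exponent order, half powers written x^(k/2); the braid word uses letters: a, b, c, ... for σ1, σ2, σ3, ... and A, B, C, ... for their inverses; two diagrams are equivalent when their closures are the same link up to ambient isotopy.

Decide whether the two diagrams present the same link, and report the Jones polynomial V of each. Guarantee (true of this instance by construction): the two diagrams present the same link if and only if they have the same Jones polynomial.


equivalent: no
D1 (bracket A^-4 + 2A^4 - 2A^8 + A^12 - 2A^16 + A^20; 12 crossings at w = -4): V = x^-8 - 2x^-7 + x^-6 - 2x^-5 + 2x^-4 + x^-2
V(D2) = -x^-4 + x^-3 + x^-1  (w -2, c 10, <D> = A^-2 + A^6 - A^10)
key observation: 2 values of V(x) split the 2 diagrams


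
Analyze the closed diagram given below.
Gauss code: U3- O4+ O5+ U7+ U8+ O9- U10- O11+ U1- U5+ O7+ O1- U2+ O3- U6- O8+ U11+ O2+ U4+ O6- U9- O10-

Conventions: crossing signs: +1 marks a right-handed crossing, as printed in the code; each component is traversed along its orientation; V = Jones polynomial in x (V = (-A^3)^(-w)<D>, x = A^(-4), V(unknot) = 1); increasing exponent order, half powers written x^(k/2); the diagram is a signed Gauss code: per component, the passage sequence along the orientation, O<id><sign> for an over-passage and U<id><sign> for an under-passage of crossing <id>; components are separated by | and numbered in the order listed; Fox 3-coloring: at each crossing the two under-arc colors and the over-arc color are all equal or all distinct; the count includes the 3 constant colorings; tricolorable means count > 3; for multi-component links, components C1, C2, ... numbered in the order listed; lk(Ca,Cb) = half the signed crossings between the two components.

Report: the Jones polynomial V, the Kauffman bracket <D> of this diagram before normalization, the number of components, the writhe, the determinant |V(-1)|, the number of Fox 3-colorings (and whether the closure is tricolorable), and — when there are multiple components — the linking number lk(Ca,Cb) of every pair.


V(x) = x^-4 - 4x^-3 + 9x^-2 - 13x^-1 + 16 - 17x + 16x^2 - 12x^3 + 8x^4 - 4x^5 + x^6
bracket: -A^-21 + 4A^-17 - 8A^-13 + 12A^-9 - 16A^-5 + 17A^-1 - 16A^3 + 13A^7 - 9A^11 + 4A^15 - A^19, w = +1
1 component, writhe +1, over 11 crossings
det 101, colorings 3 of 3^11 — not tricolorable
observation: the span of V is 10, forcing >= 10 crossings in any diagram


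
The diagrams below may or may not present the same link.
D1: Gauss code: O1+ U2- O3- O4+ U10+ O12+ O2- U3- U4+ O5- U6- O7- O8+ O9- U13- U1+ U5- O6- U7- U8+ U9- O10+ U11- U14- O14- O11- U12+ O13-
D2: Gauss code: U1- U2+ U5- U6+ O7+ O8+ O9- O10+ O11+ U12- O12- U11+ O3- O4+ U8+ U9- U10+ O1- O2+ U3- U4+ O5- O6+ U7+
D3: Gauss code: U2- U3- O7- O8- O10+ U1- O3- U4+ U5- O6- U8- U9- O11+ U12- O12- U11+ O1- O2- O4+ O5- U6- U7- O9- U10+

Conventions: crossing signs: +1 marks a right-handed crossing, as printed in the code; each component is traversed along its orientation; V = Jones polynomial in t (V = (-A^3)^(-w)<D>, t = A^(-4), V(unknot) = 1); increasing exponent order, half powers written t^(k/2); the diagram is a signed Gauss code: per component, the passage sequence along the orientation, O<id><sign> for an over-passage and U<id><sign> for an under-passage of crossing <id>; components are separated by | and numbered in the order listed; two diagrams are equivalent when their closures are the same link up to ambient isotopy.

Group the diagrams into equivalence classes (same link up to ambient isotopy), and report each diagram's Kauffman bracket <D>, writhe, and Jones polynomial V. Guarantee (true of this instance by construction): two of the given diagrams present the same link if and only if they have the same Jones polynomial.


classes: {D1} | {D2} | {D3}
V(D1) = -t^-4 + t^-3 + t^-1  [14 crossings, <D> = A^-8 + 1 - A^4, w = -4]
V(D2) = 1  (w +2, c 12, <D> = A^6)
D3 (bracket A^-10 + A^-2 - A^2 + A^6 - A^10; 12 crossings at w = -6): V = -t^-7 + t^-6 - t^-5 + t^-4 + t^-2
note: comparing 3 Jones polynomials yields 3 groups


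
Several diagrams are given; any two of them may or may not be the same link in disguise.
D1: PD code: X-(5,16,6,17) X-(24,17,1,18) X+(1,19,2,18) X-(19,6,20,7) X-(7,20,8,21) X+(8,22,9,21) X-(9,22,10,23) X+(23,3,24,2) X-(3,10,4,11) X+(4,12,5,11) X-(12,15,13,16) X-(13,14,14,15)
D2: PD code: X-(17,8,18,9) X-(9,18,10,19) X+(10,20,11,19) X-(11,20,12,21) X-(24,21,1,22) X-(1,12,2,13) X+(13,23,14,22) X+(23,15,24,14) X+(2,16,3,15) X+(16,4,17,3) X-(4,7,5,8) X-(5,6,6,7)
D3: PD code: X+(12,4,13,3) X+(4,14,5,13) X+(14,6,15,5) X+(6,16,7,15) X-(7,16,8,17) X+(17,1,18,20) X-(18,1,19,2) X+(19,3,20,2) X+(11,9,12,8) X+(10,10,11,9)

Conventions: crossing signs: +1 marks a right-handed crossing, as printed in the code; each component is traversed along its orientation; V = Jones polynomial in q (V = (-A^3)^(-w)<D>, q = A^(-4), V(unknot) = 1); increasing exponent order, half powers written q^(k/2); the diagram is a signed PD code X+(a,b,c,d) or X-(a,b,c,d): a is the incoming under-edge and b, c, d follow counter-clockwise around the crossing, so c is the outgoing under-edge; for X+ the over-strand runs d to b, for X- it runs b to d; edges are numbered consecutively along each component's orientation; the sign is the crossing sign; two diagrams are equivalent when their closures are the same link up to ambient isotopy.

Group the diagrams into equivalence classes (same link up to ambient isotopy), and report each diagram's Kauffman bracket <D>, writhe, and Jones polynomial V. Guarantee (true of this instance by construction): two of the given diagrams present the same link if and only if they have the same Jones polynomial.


classes: {D1} | {D2} | {D3}
V(D1) = -q^-4 + q^-3 + q^-1  [12 crossings, <D> = A^-8 + 1 - A^4, w = -4]
V(D2) = 1  (w -2, c 12, <D> = A^-6)
D3 (bracket -A^2 + A^6 + A^14; 10 crossings at w = +6): V = q + q^3 - q^4
note: 3 classes among 3 diagrams; unequal V(q) rules out equality


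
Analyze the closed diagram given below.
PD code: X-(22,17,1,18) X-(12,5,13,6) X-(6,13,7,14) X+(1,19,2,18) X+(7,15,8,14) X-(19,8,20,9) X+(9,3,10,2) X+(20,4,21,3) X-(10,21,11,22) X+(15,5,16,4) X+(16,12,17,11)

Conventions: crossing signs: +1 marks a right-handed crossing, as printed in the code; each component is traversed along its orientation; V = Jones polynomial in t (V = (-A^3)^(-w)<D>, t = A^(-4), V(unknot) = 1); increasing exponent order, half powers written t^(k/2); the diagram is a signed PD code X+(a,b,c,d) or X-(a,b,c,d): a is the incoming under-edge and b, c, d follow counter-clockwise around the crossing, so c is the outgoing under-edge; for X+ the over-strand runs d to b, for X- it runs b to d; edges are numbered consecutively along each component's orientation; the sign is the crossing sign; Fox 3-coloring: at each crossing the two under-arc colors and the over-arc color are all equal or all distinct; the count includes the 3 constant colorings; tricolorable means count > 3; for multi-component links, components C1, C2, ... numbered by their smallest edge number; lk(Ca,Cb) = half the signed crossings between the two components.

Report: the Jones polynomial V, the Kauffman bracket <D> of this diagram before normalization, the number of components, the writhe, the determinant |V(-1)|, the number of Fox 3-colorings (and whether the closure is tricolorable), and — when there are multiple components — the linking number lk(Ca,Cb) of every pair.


V(t) = 1
bracket: -A^3, w = +1
1 component, writhe +1, over 11 crossings
det 1, colorings 3 of 3^11 — not tricolorable
observation: w = +1 (over 11 crossings) is diagram-only; (-A^3)^(-1) removes it from V


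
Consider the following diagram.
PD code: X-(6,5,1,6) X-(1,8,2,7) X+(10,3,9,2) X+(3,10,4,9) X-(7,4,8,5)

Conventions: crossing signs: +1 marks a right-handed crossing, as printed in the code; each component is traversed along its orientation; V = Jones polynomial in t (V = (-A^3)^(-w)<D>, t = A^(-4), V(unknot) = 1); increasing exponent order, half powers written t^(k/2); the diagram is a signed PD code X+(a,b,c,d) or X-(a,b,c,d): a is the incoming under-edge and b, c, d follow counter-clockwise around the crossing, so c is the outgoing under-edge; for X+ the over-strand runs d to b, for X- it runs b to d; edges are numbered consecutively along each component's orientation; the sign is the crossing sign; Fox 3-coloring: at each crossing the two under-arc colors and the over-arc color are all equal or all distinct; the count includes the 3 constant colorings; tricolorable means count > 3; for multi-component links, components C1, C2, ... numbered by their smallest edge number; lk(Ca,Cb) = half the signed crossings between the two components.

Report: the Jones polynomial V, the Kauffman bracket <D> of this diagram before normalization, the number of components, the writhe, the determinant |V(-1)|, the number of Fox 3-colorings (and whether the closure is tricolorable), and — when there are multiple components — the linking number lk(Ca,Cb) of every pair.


V(t) = t^-2 + 2 + t^2
bracket: -A^-11 - 2A^-3 - A^5, w = -1
3 components, writhe -1, over 5 crossings
lk(C1,C2) = -1
linking number lk(C1,C3) = +1
lk(C2,C3): 0
det 4, colorings 3 of 3^5 — not tricolorable
observation: w = -1 shifts under R1 moves; the (-A^3)^(1) factor cancels that in V


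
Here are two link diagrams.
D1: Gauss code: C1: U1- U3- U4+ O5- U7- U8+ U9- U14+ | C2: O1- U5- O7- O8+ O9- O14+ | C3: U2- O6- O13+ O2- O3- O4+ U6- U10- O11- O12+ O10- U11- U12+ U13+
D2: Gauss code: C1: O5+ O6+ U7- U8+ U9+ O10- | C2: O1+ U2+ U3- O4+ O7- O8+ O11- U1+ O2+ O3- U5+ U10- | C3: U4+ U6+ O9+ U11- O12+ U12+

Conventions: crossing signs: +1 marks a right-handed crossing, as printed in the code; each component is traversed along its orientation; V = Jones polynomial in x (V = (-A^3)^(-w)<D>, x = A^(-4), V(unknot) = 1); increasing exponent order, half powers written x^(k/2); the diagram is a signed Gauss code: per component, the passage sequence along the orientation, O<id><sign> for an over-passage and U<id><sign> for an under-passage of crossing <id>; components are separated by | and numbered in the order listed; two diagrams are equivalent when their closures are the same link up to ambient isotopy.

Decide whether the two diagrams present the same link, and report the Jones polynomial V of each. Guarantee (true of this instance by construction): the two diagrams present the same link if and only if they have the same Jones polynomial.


equivalent: no
D1 (bracket A^-12 + A^-8 + A^-4 + 1; 14 crossings at w = -4): V = x^-3 + x^-2 + x^-1 + 1
V(D2) = 1 + x + x^2 + x^3  (w +4, c 12, <D> = 1 + A^4 + A^8 + A^12)
key observation: V(x) takes 2 values over 2 diagrams, fixing the grouping


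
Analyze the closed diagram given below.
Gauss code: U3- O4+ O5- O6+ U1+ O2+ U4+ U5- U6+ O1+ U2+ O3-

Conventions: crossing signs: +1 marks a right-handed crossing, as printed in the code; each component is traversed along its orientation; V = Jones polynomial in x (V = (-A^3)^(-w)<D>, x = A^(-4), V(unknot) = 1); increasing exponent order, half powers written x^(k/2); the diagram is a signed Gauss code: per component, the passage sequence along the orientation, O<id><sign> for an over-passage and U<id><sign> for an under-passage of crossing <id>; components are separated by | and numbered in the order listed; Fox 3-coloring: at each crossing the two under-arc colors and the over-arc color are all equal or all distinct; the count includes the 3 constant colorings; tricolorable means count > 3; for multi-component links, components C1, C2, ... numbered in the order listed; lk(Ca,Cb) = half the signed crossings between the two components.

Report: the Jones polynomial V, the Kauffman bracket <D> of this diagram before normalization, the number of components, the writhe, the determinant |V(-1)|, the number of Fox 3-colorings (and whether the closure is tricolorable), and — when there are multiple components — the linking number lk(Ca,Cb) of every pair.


V(x) = x + x^3 - x^4
bracket: -A^-10 + A^-6 + A^2, w = +2
1 component, writhe +2, over 6 crossings
det 3, colorings 9 of 3^6 — tricolorable
observation: det 3 = |V(-1)|; divisible by 3, so tricolorable


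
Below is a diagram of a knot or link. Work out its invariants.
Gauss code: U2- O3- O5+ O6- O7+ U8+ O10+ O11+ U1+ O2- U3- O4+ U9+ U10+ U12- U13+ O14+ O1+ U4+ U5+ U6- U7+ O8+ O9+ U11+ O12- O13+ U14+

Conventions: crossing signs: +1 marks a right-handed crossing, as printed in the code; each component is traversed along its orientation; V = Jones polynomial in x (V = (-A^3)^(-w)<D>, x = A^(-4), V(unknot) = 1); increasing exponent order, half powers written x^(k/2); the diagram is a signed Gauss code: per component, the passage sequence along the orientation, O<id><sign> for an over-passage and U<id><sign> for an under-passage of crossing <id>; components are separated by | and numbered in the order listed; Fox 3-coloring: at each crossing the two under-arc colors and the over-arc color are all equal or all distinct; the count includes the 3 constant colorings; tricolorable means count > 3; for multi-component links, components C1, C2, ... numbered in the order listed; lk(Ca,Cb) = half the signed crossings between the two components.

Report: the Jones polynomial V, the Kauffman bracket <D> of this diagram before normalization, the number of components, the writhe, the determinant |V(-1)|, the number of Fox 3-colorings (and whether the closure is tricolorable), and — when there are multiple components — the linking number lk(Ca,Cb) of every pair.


V(x) = x^2 + x^4 - x^5 + x^6 - x^7
bracket: -A^-10 + A^-6 - A^-2 + A^2 + A^10, w = +6
1 component, writhe +6, over 14 crossings
det 5, colorings 3 of 3^14 — not tricolorable
observation: w = +6 shifts under R1 moves; the (-A^3)^(-6) factor cancels that in V


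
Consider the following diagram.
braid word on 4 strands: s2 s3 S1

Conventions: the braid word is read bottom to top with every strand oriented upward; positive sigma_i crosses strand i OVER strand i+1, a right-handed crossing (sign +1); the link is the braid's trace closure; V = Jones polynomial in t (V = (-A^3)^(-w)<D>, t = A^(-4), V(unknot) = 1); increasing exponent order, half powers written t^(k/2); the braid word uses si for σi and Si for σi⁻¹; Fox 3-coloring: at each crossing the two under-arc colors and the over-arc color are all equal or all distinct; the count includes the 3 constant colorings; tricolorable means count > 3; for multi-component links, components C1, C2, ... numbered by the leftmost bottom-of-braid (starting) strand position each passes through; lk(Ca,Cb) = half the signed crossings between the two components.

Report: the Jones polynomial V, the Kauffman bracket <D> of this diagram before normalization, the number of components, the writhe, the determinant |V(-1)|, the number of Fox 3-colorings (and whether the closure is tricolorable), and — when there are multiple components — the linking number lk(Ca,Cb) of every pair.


V(t) = 1
bracket: -A^3, w = +1
1 component, writhe +1, over 3 crossings
det 1, colorings 3 of 3^3 — not tricolorable
observation: w = +1 shifts under R1 moves; the (-A^3)^(-1) factor cancels that in V


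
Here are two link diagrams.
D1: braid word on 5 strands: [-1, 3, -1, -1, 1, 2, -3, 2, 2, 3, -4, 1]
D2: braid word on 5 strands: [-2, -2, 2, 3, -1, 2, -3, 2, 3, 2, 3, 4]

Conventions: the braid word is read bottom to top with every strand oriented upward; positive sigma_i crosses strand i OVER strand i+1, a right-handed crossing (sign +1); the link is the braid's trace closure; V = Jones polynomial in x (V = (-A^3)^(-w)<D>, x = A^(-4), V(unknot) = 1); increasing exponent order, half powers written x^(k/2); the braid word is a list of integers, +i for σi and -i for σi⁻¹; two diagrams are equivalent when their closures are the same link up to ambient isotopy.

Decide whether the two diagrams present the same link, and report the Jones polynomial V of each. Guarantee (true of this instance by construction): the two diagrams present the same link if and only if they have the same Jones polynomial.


equivalent: yes
D1 (bracket -A^-18 + A^-14 - A^-10 + 2A^-6 - A^-2 + A^2; 12 crossings at w = +2): V = x - x^2 + 2x^3 - x^4 + x^5 - x^6
D2 (bracket -A^-12 + A^-8 - A^-4 + 2 - A^4 + A^8; 12 crossings at w = +4): V = x - x^2 + 2x^3 - x^4 + x^5 - x^6
key observation: D2 (12 crossings) and D1 (12) are Markov-related braid presentations


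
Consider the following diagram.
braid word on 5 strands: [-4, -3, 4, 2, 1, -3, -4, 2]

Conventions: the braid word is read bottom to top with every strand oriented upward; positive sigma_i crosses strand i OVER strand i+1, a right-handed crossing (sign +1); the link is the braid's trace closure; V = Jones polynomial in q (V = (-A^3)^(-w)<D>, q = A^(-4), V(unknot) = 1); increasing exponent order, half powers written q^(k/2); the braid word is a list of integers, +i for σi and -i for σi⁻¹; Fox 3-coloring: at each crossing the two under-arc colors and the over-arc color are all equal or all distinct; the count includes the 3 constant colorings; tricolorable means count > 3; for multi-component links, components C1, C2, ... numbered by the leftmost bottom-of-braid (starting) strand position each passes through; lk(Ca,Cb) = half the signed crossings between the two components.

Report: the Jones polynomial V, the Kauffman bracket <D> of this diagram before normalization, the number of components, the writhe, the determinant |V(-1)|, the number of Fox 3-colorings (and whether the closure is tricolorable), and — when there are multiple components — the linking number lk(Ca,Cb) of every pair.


V = q^-4 - q^-3 + q^-2 - 2q^-1 + 2 - q + q^2
<D> = A^-8 - A^-4 + 2 - 2A^4 + A^8 - A^12 + A^16 (w = 0)
1 component over 8 crossings, w = 0
9 Fox colorings among 3^8, |V(-1)| = 9: tricolorable
why: det 9 = |V(-1)|; divisible by 3, so tricolorable
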